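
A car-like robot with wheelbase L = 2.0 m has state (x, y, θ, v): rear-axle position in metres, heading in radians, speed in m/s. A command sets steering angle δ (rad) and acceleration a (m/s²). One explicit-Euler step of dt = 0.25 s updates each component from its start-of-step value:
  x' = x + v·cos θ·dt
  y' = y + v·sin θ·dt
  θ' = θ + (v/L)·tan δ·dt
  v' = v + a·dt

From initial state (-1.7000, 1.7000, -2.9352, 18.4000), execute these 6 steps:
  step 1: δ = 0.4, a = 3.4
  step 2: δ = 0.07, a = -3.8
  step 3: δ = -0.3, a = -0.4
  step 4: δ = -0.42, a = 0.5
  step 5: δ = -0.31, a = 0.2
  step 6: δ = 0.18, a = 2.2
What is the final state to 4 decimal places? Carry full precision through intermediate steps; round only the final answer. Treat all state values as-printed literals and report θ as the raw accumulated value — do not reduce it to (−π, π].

after step 1 (δ=0.4, a=3.4): (-6.202372, 0.757320, -1.962776, 19.250000)
after step 2 (δ=0.07, a=-3.8): (-8.040835, -3.690175, -1.794062, 18.300000)
after step 3 (δ=-0.3, a=-0.4): (-9.053813, -8.151621, -2.501669, 18.200000)
after step 4 (δ=-0.42, a=0.5): (-12.703556, -10.868581, -3.517622, 18.325000)
after step 5 (δ=-0.31, a=0.2): (-16.964715, -9.186210, -4.251372, 18.375000)
after step 6 (δ=0.18, a=2.2): (-19.008288, -5.072045, -3.833411, 18.925000)

(-19.0083, -5.0720, -3.8334, 18.9250)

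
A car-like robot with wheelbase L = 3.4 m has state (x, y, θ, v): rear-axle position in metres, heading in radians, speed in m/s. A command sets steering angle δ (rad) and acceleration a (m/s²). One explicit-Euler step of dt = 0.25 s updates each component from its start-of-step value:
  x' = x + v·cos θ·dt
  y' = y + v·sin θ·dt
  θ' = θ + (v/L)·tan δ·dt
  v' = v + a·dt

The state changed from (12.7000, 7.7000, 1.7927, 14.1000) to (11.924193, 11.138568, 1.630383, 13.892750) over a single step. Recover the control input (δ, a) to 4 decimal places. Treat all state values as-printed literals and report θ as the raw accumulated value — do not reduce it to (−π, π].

δ = -0.1553, a = -0.8290

a = (v'−v)/dt = (-0.207250)/0.25 = -0.8290
Δθ = θ'−θ = -0.162317;  (v·dt/L) = 14.1000·0.25/3.4 = 1.036765
tan δ = Δθ·L/(v·dt) = -0.156561  →  δ = -0.1553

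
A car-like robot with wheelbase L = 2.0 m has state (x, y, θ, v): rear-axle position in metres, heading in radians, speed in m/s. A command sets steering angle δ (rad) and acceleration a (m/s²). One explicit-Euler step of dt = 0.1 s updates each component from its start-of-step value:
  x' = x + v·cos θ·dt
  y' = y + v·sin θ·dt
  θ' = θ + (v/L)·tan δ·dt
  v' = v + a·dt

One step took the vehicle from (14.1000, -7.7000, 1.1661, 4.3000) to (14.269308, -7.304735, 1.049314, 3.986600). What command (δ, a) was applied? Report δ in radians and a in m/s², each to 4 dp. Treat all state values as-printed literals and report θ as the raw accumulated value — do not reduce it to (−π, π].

δ = -0.4976, a = -3.1340

a = (v'−v)/dt = (-0.313400)/0.1 = -3.1340
Δθ = θ'−θ = -0.116786;  (v·dt/L) = 4.3000·0.1/2.0 = 0.215000
tan δ = Δθ·L/(v·dt) = -0.543191  →  δ = -0.4976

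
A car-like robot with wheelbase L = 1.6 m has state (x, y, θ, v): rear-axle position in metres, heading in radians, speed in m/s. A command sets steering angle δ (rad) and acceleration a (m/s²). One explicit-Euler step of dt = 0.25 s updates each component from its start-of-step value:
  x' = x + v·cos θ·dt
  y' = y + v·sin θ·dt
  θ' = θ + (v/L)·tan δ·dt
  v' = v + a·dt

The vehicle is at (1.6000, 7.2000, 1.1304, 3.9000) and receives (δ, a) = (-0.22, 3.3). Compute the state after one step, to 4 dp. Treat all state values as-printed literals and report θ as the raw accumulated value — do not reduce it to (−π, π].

(2.0156, 8.0820, 0.9941, 4.7250)

x' = 1.6000 + 3.9000·cos(1.1304)·0.25 = 2.0156
y' = 7.2000 + 3.9000·sin(1.1304)·0.25 = 8.0820
θ' = 1.1304 + (3.9000/1.6)·tan(-0.22)·0.25 = 0.9941
v' = 3.9000 + 3.3000·0.25 = 4.7250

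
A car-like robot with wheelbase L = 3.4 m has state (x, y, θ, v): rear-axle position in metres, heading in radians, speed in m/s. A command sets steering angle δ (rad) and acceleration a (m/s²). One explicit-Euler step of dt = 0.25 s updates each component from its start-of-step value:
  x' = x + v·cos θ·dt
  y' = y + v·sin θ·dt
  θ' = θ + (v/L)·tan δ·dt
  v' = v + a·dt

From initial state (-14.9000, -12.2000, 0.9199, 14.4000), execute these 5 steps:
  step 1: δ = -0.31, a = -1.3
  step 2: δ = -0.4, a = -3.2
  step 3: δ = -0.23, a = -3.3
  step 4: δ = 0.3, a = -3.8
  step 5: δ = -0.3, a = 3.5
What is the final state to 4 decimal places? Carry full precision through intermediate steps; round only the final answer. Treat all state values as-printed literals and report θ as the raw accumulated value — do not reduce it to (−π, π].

after step 1 (δ=-0.31, a=-1.3): (-12.718761, -9.336052, 0.580730, 14.075000)
after step 2 (δ=-0.4, a=-3.2): (-9.776866, -7.405546, 0.143170, 13.275000)
after step 3 (δ=-0.23, a=-3.3): (-6.492071, -6.932023, -0.085378, 12.450000)
after step 4 (δ=0.3, a=-3.8): (-3.390908, -7.197440, 0.197801, 11.500000)
after step 5 (δ=-0.3, a=3.5): (-0.571968, -6.632463, -0.063770, 12.375000)

(-0.5720, -6.6325, -0.0638, 12.3750)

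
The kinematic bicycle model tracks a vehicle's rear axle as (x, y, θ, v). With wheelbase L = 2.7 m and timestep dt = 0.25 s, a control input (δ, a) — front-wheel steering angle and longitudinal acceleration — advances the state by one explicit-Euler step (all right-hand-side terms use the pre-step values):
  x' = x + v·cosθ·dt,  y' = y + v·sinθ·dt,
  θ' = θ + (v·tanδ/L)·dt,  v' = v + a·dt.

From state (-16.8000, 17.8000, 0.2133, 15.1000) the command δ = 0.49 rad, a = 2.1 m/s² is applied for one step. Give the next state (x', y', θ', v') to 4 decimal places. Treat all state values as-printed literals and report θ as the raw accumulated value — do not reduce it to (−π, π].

x' = -16.8000 + 15.1000·cos(0.2133)·0.25 = -13.1106
y' = 17.8000 + 15.1000·sin(0.2133)·0.25 = 18.5991
θ' = 0.2133 + (15.1000/2.7)·tan(0.49)·0.25 = 0.9591
v' = 15.1000 + 2.1000·0.25 = 15.6250

(-13.1106, 18.5991, 0.9591, 15.6250)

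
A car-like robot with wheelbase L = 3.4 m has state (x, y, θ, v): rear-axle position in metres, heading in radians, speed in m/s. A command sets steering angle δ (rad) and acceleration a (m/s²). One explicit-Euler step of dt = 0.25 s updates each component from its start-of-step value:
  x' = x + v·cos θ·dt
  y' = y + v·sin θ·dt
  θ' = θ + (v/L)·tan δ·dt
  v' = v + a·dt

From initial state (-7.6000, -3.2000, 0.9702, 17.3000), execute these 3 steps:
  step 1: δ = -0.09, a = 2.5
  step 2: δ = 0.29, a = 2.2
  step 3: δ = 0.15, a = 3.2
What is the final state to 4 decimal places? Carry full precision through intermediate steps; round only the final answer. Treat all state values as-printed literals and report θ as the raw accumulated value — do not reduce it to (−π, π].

(-0.7545, 8.1320, 1.4540, 19.2750)

after step 1 (δ=-0.09, a=2.5): (-5.155793, 0.368120, 0.855405, 17.925000)
after step 2 (δ=0.29, a=2.2): (-2.216482, 3.750730, 1.248717, 18.475000)
after step 3 (δ=0.15, a=3.2): (-0.754465, 8.131981, 1.454028, 19.275000)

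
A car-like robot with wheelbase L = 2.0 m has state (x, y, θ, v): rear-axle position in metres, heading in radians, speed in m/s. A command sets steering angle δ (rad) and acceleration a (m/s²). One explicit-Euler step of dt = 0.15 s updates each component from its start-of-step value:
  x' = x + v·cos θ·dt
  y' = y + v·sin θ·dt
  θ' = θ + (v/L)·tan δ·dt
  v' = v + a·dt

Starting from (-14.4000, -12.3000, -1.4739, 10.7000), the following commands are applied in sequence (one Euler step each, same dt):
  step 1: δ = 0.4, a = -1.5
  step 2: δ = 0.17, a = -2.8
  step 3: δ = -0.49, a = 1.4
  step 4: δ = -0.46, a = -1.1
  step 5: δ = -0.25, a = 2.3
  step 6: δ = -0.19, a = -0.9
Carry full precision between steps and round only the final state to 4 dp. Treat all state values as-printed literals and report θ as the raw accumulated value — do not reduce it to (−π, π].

after step 1 (δ=0.4, a=-1.5): (-14.244725, -13.897471, -1.134608, 10.475000)
after step 2 (δ=0.17, a=-2.8): (-13.580891, -15.321603, -0.999751, 10.055000)
after step 3 (δ=-0.49, a=1.4): (-12.765664, -16.590549, -1.401992, 10.265000)
after step 4 (δ=-0.46, a=-1.1): (-12.506980, -18.108413, -1.783426, 10.100000)
after step 5 (δ=-0.25, a=2.3): (-12.826691, -19.589294, -1.976847, 10.445000)
after step 6 (δ=-0.19, a=-0.9): (-13.445533, -21.028649, -2.127506, 10.310000)

(-13.4455, -21.0286, -2.1275, 10.3100)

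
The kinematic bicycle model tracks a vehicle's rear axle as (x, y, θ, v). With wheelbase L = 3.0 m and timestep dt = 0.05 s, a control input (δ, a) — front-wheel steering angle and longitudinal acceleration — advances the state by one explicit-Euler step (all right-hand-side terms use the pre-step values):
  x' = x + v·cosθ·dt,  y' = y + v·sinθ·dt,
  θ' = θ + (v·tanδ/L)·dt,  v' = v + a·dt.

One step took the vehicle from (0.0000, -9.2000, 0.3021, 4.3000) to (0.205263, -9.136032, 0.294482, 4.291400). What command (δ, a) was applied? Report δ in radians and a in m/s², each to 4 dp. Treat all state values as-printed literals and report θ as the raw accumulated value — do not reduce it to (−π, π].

a = (v'−v)/dt = (-0.008600)/0.05 = -0.1720
Δθ = θ'−θ = -0.007618;  (v·dt/L) = 4.3000·0.05/3.0 = 0.071667
tan δ = Δθ·L/(v·dt) = -0.106298  →  δ = -0.1059

δ = -0.1059, a = -0.1720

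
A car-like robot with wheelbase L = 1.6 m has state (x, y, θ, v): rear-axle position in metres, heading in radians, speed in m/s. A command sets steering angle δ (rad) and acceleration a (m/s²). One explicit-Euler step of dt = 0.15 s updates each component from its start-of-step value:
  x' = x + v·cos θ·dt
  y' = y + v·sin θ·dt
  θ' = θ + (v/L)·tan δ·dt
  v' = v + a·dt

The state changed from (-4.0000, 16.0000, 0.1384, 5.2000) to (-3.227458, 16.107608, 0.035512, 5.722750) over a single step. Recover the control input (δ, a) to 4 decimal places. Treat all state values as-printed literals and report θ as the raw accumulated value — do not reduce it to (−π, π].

δ = -0.2080, a = 3.4850

a = (v'−v)/dt = (0.522750)/0.15 = 3.4850
Δθ = θ'−θ = -0.102888;  (v·dt/L) = 5.2000·0.15/1.6 = 0.487500
tan δ = Δθ·L/(v·dt) = -0.211052  →  δ = -0.2080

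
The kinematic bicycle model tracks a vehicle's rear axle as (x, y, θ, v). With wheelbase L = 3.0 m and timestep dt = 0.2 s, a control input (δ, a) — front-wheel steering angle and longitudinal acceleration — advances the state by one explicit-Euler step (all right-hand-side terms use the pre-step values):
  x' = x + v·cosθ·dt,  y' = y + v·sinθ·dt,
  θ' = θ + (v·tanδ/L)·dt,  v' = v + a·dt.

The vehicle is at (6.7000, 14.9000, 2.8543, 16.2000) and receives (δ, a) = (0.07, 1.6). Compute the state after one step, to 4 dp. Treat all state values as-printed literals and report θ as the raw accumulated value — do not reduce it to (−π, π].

x' = 6.7000 + 16.2000·cos(2.8543)·0.2 = 3.5928
y' = 14.9000 + 16.2000·sin(2.8543)·0.2 = 15.8181
θ' = 2.8543 + (16.2000/3.0)·tan(0.07)·0.2 = 2.9300
v' = 16.2000 + 1.6000·0.2 = 16.5200

(3.5928, 15.8181, 2.9300, 16.5200)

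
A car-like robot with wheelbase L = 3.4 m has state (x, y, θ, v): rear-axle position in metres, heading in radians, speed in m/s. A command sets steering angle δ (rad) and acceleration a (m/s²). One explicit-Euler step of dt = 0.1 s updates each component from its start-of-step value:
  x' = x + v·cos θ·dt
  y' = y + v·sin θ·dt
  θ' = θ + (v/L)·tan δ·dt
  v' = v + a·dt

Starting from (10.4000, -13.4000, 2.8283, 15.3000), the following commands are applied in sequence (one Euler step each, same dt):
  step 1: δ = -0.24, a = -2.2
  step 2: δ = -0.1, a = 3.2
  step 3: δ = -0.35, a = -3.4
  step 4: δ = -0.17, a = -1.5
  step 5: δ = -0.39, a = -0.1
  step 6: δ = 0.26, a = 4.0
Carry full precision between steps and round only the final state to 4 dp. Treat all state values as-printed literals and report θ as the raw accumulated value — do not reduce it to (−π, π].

(2.9114, -8.5946, 2.3686, 15.3000)

after step 1 (δ=-0.24, a=-2.2): (8.944474, -12.928465, 2.718177, 15.080000)
after step 2 (δ=-0.1, a=3.2): (7.569644, -12.308864, 2.673676, 15.400000)
after step 3 (δ=-0.35, a=-3.4): (6.195179, -11.614281, 2.508340, 15.060000)
after step 4 (δ=-0.17, a=-1.5): (4.981182, -10.723075, 2.432306, 14.910000)
after step 5 (δ=-0.39, a=-0.1): (3.849772, -9.751997, 2.252046, 14.900000)
after step 6 (δ=0.26, a=4.0): (2.911423, -8.594586, 2.368626, 15.300000)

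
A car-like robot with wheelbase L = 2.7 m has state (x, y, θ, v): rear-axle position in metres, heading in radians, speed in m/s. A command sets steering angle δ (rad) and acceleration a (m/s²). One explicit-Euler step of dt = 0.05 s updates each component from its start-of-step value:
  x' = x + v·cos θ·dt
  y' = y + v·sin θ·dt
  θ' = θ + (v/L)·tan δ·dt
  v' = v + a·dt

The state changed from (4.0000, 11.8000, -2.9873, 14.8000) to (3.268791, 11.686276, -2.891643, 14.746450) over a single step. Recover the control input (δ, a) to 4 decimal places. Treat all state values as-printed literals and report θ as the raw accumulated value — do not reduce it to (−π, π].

δ = 0.3358, a = -1.0710

a = (v'−v)/dt = (-0.053550)/0.05 = -1.0710
Δθ = θ'−θ = 0.095657;  (v·dt/L) = 14.8000·0.05/2.7 = 0.274074
tan δ = Δθ·L/(v·dt) = 0.349019  →  δ = 0.3358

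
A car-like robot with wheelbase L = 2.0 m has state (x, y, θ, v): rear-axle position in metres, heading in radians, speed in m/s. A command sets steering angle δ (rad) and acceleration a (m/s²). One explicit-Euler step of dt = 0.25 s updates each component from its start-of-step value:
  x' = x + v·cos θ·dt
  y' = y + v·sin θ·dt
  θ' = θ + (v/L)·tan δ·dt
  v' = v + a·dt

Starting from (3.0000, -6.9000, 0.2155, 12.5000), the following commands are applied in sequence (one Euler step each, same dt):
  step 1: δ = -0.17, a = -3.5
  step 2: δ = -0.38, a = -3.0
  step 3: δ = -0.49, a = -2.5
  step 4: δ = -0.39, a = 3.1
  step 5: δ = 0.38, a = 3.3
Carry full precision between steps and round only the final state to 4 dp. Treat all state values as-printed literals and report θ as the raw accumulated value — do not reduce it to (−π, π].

after step 1 (δ=-0.17, a=-3.5): (6.052717, -6.231763, -0.052714, 11.625000)
after step 2 (δ=-0.38, a=-3.0): (8.954931, -6.384891, -0.633110, 10.875000)
after step 3 (δ=-0.49, a=-2.5): (11.146763, -7.993454, -1.358185, 10.250000)
after step 4 (δ=-0.39, a=3.1): (11.687484, -10.498255, -1.884849, 11.025000)
after step 5 (δ=0.38, a=3.3): (10.836035, -13.119695, -1.334408, 11.850000)

(10.8360, -13.1197, -1.3344, 11.8500)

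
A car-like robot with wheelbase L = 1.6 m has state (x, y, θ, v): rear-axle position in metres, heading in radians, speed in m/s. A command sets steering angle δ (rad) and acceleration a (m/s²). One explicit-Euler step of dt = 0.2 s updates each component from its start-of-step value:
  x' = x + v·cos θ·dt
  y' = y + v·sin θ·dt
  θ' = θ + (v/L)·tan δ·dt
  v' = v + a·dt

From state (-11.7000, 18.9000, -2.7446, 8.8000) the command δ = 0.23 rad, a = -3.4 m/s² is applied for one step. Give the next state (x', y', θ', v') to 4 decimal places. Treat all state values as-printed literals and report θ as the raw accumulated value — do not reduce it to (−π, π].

(-13.3231, 18.2195, -2.4870, 8.1200)

x' = -11.7000 + 8.8000·cos(-2.7446)·0.2 = -13.3231
y' = 18.9000 + 8.8000·sin(-2.7446)·0.2 = 18.2195
θ' = -2.7446 + (8.8000/1.6)·tan(0.23)·0.2 = -2.4870
v' = 8.8000 − 3.4000·0.2 = 8.1200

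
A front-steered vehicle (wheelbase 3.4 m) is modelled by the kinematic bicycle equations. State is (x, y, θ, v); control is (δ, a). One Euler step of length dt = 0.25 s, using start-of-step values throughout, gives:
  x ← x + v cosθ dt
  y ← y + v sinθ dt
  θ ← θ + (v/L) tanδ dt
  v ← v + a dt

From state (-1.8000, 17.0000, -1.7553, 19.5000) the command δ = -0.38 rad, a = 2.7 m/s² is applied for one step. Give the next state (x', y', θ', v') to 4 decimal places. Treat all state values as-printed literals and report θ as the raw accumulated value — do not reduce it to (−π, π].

x' = -1.8000 + 19.5000·cos(-1.7553)·0.25 = -2.6944
y' = 17.0000 + 19.5000·sin(-1.7553)·0.25 = 12.2077
θ' = -1.7553 + (19.5000/3.4)·tan(-0.38)·0.25 = -2.3280
v' = 19.5000 + 2.7000·0.25 = 20.1750

(-2.6944, 12.2077, -2.3280, 20.1750)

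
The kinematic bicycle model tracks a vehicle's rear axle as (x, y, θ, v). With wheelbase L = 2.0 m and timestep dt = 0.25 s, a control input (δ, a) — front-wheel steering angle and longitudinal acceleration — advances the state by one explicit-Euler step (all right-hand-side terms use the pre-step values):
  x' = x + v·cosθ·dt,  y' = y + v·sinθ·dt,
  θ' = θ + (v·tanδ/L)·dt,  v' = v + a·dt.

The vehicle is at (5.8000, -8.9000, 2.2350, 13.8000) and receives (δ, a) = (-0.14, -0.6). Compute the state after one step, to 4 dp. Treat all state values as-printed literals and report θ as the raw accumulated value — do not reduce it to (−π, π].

(3.6733, -6.1834, 1.9919, 13.6500)

x' = 5.8000 + 13.8000·cos(2.2350)·0.25 = 3.6733
y' = -8.9000 + 13.8000·sin(2.2350)·0.25 = -6.1834
θ' = 2.2350 + (13.8000/2.0)·tan(-0.14)·0.25 = 1.9919
v' = 13.8000 − 0.6000·0.25 = 13.6500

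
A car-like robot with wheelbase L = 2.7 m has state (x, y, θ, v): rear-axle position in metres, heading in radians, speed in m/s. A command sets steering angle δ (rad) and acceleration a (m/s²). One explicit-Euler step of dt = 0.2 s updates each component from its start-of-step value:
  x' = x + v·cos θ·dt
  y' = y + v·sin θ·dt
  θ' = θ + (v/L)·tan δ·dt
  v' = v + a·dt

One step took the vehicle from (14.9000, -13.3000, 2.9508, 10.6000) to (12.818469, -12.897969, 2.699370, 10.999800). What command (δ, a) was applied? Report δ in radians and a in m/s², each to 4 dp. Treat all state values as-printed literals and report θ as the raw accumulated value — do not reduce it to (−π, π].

a = (v'−v)/dt = (0.399800)/0.2 = 1.9990
Δθ = θ'−θ = -0.251430;  (v·dt/L) = 10.6000·0.2/2.7 = 0.785185
tan δ = Δθ·L/(v·dt) = -0.320217  →  δ = -0.3099

δ = -0.3099, a = 1.9990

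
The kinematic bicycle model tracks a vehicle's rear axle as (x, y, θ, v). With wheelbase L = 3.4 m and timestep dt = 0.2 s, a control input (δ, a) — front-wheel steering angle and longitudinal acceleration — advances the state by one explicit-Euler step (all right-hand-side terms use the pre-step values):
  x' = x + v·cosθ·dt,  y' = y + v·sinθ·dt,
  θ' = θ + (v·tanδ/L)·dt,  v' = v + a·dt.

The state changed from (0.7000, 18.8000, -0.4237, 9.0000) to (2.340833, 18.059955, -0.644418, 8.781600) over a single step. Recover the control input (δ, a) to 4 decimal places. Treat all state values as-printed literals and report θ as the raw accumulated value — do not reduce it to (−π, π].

a = (v'−v)/dt = (-0.218400)/0.2 = -1.0920
Δθ = θ'−θ = -0.220718;  (v·dt/L) = 9.0000·0.2/3.4 = 0.529412
tan δ = Δθ·L/(v·dt) = -0.416912  →  δ = -0.3950

δ = -0.3950, a = -1.0920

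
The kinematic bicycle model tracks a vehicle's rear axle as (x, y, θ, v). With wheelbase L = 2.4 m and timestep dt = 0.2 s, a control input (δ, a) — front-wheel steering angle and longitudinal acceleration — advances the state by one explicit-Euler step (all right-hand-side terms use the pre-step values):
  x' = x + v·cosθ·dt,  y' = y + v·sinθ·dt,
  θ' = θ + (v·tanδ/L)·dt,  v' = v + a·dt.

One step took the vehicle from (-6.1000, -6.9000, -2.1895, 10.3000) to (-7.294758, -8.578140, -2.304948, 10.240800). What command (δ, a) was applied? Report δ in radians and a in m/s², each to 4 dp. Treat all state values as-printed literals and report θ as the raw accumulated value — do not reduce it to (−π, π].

a = (v'−v)/dt = (-0.059200)/0.2 = -0.2960
Δθ = θ'−θ = -0.115448;  (v·dt/L) = 10.3000·0.2/2.4 = 0.858333
tan δ = Δθ·L/(v·dt) = -0.134503  →  δ = -0.1337

δ = -0.1337, a = -0.2960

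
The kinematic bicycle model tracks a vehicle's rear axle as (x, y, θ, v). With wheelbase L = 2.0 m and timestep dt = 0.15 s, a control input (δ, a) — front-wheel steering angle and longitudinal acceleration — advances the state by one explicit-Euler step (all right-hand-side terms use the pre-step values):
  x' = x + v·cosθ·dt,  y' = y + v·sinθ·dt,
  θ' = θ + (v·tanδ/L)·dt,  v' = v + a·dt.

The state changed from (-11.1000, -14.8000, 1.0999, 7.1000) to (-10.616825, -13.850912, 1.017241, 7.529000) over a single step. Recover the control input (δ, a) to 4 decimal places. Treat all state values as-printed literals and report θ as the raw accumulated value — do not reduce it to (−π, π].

δ = -0.1540, a = 2.8600

a = (v'−v)/dt = (0.429000)/0.15 = 2.8600
Δθ = θ'−θ = -0.082659;  (v·dt/L) = 7.1000·0.15/2.0 = 0.532500
tan δ = Δθ·L/(v·dt) = -0.155228  →  δ = -0.1540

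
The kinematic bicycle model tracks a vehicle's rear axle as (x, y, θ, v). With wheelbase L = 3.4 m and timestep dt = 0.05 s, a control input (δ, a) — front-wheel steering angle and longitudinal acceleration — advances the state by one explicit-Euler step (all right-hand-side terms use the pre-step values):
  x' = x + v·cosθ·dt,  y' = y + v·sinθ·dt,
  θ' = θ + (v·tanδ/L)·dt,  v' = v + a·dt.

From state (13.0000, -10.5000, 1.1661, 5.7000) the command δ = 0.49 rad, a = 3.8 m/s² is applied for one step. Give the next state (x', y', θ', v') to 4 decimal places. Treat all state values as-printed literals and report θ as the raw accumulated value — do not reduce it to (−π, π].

x' = 13.0000 + 5.7000·cos(1.1661)·0.05 = 13.1122
y' = -10.5000 + 5.7000·sin(1.1661)·0.05 = -10.2380
θ' = 1.1661 + (5.7000/3.4)·tan(0.49)·0.05 = 1.2108
v' = 5.7000 + 3.8000·0.05 = 5.8900

(13.1122, -10.2380, 1.2108, 5.8900)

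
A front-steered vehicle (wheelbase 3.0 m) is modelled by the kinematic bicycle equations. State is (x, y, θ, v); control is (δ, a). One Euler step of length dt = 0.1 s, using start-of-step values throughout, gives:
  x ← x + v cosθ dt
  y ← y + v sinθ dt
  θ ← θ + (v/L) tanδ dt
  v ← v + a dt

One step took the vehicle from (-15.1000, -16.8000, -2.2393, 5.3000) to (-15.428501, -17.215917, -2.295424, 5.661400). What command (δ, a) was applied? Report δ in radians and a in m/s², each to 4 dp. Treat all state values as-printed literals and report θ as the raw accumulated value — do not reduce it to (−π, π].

a = (v'−v)/dt = (0.361400)/0.1 = 3.6140
Δθ = θ'−θ = -0.056124;  (v·dt/L) = 5.3000·0.1/3.0 = 0.176667
tan δ = Δθ·L/(v·dt) = -0.317683  →  δ = -0.3076

δ = -0.3076, a = 3.6140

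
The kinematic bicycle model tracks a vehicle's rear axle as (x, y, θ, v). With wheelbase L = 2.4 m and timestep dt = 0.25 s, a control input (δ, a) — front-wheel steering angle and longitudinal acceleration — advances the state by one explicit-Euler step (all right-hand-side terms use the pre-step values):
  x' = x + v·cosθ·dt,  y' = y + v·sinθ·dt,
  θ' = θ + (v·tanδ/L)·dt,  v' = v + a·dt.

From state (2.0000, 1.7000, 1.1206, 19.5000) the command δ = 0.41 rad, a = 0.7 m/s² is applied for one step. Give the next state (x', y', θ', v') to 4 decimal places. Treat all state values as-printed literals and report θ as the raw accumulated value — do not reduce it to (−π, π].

(4.1213, 6.0893, 2.0034, 19.6750)

x' = 2.0000 + 19.5000·cos(1.1206)·0.25 = 4.1213
y' = 1.7000 + 19.5000·sin(1.1206)·0.25 = 6.0893
θ' = 1.1206 + (19.5000/2.4)·tan(0.41)·0.25 = 2.0034
v' = 19.5000 + 0.7000·0.25 = 19.6750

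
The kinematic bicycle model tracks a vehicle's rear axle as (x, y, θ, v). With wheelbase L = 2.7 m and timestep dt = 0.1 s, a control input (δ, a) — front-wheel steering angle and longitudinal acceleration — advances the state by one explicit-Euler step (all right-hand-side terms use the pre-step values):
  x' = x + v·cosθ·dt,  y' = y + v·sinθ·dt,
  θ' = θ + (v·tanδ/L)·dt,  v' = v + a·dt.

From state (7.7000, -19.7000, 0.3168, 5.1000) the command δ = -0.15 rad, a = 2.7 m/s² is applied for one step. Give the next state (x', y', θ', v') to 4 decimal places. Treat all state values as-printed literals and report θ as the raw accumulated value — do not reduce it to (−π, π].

(8.1846, -19.5411, 0.2883, 5.3700)

x' = 7.7000 + 5.1000·cos(0.3168)·0.1 = 8.1846
y' = -19.7000 + 5.1000·sin(0.3168)·0.1 = -19.5411
θ' = 0.3168 + (5.1000/2.7)·tan(-0.15)·0.1 = 0.2883
v' = 5.1000 + 2.7000·0.1 = 5.3700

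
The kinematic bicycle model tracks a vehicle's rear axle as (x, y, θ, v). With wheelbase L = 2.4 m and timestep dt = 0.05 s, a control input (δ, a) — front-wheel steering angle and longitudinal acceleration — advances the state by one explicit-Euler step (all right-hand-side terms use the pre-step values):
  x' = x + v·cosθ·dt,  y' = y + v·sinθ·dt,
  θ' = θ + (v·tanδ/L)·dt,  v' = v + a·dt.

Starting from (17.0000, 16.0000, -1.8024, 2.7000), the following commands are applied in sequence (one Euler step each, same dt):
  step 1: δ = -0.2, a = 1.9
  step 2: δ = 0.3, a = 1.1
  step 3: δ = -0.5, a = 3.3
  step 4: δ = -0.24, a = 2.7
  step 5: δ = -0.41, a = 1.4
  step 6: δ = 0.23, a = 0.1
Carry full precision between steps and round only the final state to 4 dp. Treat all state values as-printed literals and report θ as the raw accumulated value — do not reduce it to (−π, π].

after step 1 (δ=-0.2, a=1.9): (16.969012, 15.868605, -1.813802, 2.795000)
after step 2 (δ=0.3, a=1.1): (16.935385, 15.732961, -1.795790, 2.850000)
after step 3 (δ=-0.5, a=3.3): (16.903594, 15.594052, -1.828227, 3.015000)
after step 4 (δ=-0.24, a=2.7): (16.865213, 15.448270, -1.843598, 3.150000)
after step 5 (δ=-0.41, a=1.4): (16.822778, 15.296594, -1.872121, 3.220000)
after step 6 (δ=0.23, a=0.1): (16.774995, 15.142848, -1.856414, 3.225000)

(16.7750, 15.1428, -1.8564, 3.2250)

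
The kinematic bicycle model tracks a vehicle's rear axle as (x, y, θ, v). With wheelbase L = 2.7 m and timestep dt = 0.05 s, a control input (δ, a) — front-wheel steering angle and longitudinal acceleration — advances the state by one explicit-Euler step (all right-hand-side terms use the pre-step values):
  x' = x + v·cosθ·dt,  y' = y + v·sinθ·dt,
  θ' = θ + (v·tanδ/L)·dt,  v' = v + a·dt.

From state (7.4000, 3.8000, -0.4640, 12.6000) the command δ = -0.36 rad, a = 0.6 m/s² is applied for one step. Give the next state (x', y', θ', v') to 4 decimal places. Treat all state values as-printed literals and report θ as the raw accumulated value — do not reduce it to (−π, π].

(7.9634, 3.5181, -0.5518, 12.6300)

x' = 7.4000 + 12.6000·cos(-0.4640)·0.05 = 7.9634
y' = 3.8000 + 12.6000·sin(-0.4640)·0.05 = 3.5181
θ' = -0.4640 + (12.6000/2.7)·tan(-0.36)·0.05 = -0.5518
v' = 12.6000 + 0.6000·0.05 = 12.6300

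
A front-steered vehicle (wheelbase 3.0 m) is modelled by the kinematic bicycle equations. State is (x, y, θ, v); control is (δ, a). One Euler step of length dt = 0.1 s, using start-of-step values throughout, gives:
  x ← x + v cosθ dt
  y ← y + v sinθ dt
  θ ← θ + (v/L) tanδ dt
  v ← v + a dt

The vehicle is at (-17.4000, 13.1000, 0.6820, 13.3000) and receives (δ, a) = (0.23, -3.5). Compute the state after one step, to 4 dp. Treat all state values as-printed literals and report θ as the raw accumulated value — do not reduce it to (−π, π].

(-16.3675, 13.9384, 0.7858, 12.9500)

x' = -17.4000 + 13.3000·cos(0.6820)·0.1 = -16.3675
y' = 13.1000 + 13.3000·sin(0.6820)·0.1 = 13.9384
θ' = 0.6820 + (13.3000/3.0)·tan(0.23)·0.1 = 0.7858
v' = 13.3000 − 3.5000·0.1 = 12.9500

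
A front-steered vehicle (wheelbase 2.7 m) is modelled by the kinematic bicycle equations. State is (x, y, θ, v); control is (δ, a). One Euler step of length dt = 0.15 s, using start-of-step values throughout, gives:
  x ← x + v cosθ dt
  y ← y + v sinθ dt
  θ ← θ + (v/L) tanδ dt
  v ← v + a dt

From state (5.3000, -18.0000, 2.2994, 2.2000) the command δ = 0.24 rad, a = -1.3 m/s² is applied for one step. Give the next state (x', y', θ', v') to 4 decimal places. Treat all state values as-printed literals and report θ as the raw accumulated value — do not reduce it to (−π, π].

(5.0803, -17.7538, 2.3293, 2.0050)

x' = 5.3000 + 2.2000·cos(2.2994)·0.15 = 5.0803
y' = -18.0000 + 2.2000·sin(2.2994)·0.15 = -17.7538
θ' = 2.2994 + (2.2000/2.7)·tan(0.24)·0.15 = 2.3293
v' = 2.2000 − 1.3000·0.15 = 2.0050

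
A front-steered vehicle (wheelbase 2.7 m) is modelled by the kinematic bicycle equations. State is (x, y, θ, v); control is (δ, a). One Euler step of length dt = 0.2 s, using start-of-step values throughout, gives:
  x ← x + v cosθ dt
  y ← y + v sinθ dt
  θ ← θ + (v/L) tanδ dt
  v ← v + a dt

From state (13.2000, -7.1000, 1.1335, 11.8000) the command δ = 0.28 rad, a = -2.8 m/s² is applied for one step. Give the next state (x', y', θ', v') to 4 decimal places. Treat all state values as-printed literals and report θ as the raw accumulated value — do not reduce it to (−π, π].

(14.1994, -4.9621, 1.3848, 11.2400)

x' = 13.2000 + 11.8000·cos(1.1335)·0.2 = 14.1994
y' = -7.1000 + 11.8000·sin(1.1335)·0.2 = -4.9621
θ' = 1.1335 + (11.8000/2.7)·tan(0.28)·0.2 = 1.3848
v' = 11.8000 − 2.8000·0.2 = 11.2400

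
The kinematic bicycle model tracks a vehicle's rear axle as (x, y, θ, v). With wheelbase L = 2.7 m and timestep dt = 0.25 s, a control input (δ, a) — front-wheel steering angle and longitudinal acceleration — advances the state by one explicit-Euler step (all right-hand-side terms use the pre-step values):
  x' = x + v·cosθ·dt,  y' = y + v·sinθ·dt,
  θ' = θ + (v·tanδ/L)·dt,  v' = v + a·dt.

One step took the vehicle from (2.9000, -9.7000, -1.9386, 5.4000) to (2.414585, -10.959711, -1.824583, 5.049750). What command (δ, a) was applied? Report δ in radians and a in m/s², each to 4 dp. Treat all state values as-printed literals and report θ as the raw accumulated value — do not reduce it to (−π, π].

a = (v'−v)/dt = (-0.350250)/0.25 = -1.4010
Δθ = θ'−θ = 0.114017;  (v·dt/L) = 5.4000·0.25/2.7 = 0.500000
tan δ = Δθ·L/(v·dt) = 0.228034  →  δ = 0.2242

δ = 0.2242, a = -1.4010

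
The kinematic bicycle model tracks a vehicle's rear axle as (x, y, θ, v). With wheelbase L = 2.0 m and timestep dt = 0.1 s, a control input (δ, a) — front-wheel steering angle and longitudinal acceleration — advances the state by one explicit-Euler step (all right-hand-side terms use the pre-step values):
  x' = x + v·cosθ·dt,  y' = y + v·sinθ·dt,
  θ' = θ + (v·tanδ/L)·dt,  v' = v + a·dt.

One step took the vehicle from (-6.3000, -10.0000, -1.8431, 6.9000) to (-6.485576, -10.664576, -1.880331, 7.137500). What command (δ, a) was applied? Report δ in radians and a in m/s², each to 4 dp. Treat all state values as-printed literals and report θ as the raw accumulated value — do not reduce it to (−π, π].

δ = -0.1075, a = 2.3750

a = (v'−v)/dt = (0.237500)/0.1 = 2.3750
Δθ = θ'−θ = -0.037231;  (v·dt/L) = 6.9000·0.1/2.0 = 0.345000
tan δ = Δθ·L/(v·dt) = -0.107916  →  δ = -0.1075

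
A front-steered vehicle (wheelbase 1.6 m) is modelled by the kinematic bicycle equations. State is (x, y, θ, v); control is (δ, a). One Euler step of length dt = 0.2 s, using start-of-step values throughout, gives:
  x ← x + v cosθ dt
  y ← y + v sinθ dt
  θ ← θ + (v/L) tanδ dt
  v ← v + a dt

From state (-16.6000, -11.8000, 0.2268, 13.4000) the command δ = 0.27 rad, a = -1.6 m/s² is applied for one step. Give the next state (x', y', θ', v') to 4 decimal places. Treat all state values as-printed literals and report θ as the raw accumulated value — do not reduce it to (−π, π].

x' = -16.6000 + 13.4000·cos(0.2268)·0.2 = -13.9886
y' = -11.8000 + 13.4000·sin(0.2268)·0.2 = -11.1974
θ' = 0.2268 + (13.4000/1.6)·tan(0.27)·0.2 = 0.6904
v' = 13.4000 − 1.6000·0.2 = 13.0800

(-13.9886, -11.1974, 0.6904, 13.0800)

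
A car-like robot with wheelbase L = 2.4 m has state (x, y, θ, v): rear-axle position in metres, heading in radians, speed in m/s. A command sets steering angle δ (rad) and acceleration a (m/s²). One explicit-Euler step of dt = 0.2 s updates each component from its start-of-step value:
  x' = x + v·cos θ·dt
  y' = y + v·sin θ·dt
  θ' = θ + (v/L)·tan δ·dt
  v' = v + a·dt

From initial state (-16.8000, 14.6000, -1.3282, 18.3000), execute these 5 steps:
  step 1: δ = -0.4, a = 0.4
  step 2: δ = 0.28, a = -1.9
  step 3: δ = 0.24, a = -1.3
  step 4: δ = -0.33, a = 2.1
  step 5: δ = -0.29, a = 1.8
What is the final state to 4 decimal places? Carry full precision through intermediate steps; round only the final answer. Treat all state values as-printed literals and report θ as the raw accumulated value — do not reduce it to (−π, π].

after step 1 (δ=-0.4, a=0.4): (-15.920781, 11.047174, -1.972960, 18.380000)
after step 2 (δ=0.28, a=-1.9): (-17.359604, 7.664458, -1.532522, 18.000000)
after step 3 (δ=0.24, a=-1.3): (-17.221851, 4.067095, -1.165447, 17.740000)
after step 4 (δ=-0.33, a=2.1): (-15.822734, 0.806608, -1.671813, 18.160000)
after step 5 (δ=-0.29, a=1.8): (-16.189004, -2.806877, -2.123411, 18.520000)

(-16.1890, -2.8069, -2.1234, 18.5200)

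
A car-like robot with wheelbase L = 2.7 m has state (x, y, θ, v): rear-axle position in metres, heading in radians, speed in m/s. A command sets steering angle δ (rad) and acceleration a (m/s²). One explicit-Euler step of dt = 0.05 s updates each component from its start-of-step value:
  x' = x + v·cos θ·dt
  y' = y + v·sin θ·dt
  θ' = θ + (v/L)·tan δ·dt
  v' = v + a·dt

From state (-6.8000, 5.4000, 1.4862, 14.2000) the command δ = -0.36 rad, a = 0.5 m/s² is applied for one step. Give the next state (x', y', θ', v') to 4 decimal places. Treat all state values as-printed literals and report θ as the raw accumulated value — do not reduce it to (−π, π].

(-6.7400, 6.1075, 1.3872, 14.2250)

x' = -6.8000 + 14.2000·cos(1.4862)·0.05 = -6.7400
y' = 5.4000 + 14.2000·sin(1.4862)·0.05 = 6.1075
θ' = 1.4862 + (14.2000/2.7)·tan(-0.36)·0.05 = 1.3872
v' = 14.2000 + 0.5000·0.05 = 14.2250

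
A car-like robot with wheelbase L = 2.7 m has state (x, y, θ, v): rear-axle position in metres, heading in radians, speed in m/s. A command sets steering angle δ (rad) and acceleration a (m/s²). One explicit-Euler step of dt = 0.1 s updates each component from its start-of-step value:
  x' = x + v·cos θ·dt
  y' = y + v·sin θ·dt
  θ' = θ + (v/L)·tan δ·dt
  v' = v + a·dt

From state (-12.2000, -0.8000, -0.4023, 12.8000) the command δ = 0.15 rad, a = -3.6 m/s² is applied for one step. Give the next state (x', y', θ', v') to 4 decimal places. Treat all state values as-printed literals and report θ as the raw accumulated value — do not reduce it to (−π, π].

x' = -12.2000 + 12.8000·cos(-0.4023)·0.1 = -11.0222
y' = -0.8000 + 12.8000·sin(-0.4023)·0.1 = -1.3012
θ' = -0.4023 + (12.8000/2.7)·tan(0.15)·0.1 = -0.3307
v' = 12.8000 − 3.6000·0.1 = 12.4400

(-11.0222, -1.3012, -0.3307, 12.4400)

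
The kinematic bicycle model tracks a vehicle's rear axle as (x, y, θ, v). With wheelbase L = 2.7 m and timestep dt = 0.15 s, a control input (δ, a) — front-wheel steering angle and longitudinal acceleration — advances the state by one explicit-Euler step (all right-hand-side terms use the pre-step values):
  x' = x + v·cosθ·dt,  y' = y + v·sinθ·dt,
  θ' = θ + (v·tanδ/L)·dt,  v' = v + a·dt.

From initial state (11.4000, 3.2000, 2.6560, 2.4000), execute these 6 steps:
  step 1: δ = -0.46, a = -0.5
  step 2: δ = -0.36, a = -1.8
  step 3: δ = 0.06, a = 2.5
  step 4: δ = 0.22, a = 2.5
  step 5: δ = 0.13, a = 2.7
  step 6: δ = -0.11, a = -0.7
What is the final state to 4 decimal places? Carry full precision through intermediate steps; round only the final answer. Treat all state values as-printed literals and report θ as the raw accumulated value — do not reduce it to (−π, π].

(9.4600, 4.4021, 2.5790, 3.1050)

after step 1 (δ=-0.46, a=-0.5): (11.081617, 3.368024, 2.589940, 2.325000)
after step 2 (δ=-0.36, a=-1.8): (10.784600, 3.550802, 2.541321, 2.055000)
after step 3 (δ=0.06, a=2.5): (10.530238, 3.724922, 2.548180, 2.430000)
after step 4 (δ=0.22, a=2.5): (10.228054, 3.928748, 2.578368, 2.805000)
after step 5 (δ=0.13, a=2.7): (9.872294, 4.153393, 2.598742, 3.210000)
after step 6 (δ=-0.11, a=-0.7): (9.460014, 4.402126, 2.579045, 3.105000)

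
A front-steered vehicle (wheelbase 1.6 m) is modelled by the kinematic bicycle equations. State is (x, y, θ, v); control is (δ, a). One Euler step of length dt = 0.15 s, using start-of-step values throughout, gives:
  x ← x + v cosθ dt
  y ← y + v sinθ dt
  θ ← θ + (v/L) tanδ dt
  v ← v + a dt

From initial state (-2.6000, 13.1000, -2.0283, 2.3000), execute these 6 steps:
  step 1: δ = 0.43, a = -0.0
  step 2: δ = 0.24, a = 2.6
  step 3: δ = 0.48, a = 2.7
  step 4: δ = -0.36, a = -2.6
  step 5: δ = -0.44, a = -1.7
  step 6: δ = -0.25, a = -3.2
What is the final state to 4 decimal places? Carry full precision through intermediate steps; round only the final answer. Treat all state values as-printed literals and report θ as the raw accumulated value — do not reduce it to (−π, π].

(-3.3334, 10.8979, -2.0326, 1.9700)

after step 1 (δ=0.43, a=-0.0): (-2.752390, 12.790481, -1.929410, 2.300000)
after step 2 (δ=0.24, a=2.6): (-2.873477, 12.467428, -1.876643, 2.690000)
after step 3 (δ=0.48, a=2.7): (-2.994971, 12.082653, -1.745351, 3.095000)
after step 4 (δ=-0.36, a=-2.6): (-3.075597, 11.625458, -1.854567, 2.705000)
after step 5 (δ=-0.44, a=-1.7): (-3.189198, 11.235935, -1.973954, 2.450000)
after step 6 (δ=-0.25, a=-3.2): (-3.333377, 10.897899, -2.032603, 1.970000)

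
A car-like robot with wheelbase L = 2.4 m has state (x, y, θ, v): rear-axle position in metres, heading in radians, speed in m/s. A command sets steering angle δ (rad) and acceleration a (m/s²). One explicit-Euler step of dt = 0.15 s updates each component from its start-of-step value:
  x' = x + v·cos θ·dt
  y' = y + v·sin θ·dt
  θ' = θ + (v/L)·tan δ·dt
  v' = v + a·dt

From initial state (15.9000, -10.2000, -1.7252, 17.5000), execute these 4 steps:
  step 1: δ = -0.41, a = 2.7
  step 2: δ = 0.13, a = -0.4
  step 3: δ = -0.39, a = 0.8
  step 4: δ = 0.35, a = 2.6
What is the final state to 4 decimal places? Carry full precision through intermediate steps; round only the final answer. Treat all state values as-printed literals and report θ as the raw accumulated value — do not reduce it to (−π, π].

(10.4909, -18.9193, -2.1029, 18.3550)

after step 1 (δ=-0.41, a=2.7): (15.496299, -12.793771, -2.200578, 17.905000)
after step 2 (δ=0.13, a=-0.4): (13.914477, -14.964277, -2.054275, 17.845000)
after step 3 (δ=-0.39, a=0.8): (12.670159, -17.334227, -2.512729, 17.965000)
after step 4 (δ=0.35, a=2.6): (10.490924, -18.919349, -2.102871, 18.355000)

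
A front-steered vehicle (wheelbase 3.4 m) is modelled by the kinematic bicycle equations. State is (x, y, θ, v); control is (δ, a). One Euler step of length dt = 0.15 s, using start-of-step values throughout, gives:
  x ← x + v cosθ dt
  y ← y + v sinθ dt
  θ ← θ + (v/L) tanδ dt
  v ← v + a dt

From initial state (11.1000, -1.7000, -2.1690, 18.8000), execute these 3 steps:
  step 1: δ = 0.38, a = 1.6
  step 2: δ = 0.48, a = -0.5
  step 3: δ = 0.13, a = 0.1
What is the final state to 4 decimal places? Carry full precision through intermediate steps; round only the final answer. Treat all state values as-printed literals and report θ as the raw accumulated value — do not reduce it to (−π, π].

(9.2409, -9.5887, -1.2910, 18.9800)

after step 1 (δ=0.38, a=1.6): (9.511892, -4.030303, -1.837722, 19.040000)
after step 2 (δ=0.48, a=-0.5): (8.758571, -6.785161, -1.400409, 18.965000)
after step 3 (δ=0.13, a=0.1): (9.240938, -9.588717, -1.291023, 18.980000)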